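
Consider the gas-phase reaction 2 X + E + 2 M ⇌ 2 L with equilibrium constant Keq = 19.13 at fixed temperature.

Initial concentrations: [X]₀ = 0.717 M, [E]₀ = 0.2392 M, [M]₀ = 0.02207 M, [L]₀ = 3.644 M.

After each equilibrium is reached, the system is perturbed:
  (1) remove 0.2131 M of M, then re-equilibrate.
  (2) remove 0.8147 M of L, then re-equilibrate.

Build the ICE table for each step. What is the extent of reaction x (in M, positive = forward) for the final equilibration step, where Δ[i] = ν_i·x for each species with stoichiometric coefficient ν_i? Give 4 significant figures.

Q₀ = 2.2169e+05 vs Keq = 19.13 ⇒ Q>K, reverse
Step 1:
                  X         E         M         L
  I           0.717    0.2392   0.02207     3.644
  C          0.6473    0.3237    0.6473   -0.6473
  E           1.364    0.5629    0.6694     2.997
  solve Keq expr → x = -0.3237; check Q = 19.13
Then remove 0.2131 M of M.
Step 2:
                  X         E         M         L
  I           1.364    0.5629    0.4563     2.997
  C          0.1118   0.05589    0.1118   -0.1118
  E           1.476    0.6187    0.5681     2.885
  solve Keq expr → x = -0.05589; check Q = 19.13
Then remove 0.8147 M of L.
Step 3:
                  X         E         M         L
  I           1.476    0.6187    0.5681      2.07
  C        -0.09433  -0.04717  -0.09433   0.09433
  E           1.382    0.5716    0.4737     2.165
  solve Keq expr → x = 0.04717; check Q = 19.13

x = 0.04717 M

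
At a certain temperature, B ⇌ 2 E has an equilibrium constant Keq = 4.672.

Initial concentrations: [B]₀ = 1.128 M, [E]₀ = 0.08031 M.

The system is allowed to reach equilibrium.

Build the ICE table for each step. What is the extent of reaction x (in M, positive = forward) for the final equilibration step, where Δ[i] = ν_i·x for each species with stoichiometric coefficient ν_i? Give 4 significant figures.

x = 0.6818 M

Q₀ = 0.005718 vs Keq = 4.672 ⇒ Q<K, forward
Step 1:
                   B          E
  I            1.128    0.08031
  C          -0.6818      1.364
  E           0.4462      1.444
  solve Keq expr → x = 0.6818; check Q = 4.672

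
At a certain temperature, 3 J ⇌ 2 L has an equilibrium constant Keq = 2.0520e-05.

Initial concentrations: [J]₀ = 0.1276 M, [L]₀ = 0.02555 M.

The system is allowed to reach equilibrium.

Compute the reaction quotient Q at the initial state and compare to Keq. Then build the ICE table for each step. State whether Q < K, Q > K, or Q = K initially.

Q₀ = 0.3142 vs Keq = 2.0520e-05 ⇒ Q>K, reverse
Step 1:
                  J         L
  Initial    0.1276   0.02555
  Change    0.03787  -0.02525
  Equil      0.1655 3.0490e-04
  solve Keq expr → x = -0.01262; check Q = 2.0520e-05

Q₀ = 0.3142; Q > K (proceeds reverse)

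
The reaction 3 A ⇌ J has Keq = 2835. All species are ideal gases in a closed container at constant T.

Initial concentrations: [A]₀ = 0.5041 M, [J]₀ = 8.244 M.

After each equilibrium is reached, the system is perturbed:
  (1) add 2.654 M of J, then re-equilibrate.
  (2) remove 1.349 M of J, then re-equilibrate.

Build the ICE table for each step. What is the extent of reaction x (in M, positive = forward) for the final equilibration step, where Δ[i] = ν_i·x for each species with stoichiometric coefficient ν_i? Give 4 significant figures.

Q₀ = 64.36 vs Keq = 2835 ⇒ Q<K, forward
Step 1:
                   A          J
  Initial     0.5041      8.244
  Change     -0.3607     0.1202
  Equil       0.1434      8.364
  solve Keq expr → x = 0.1202; check Q = 2835
Then add 2.654 M of J.
Step 2:
                   A          J
  Initial     0.1434      11.02
  Change     0.01378  -0.004593
  Equil       0.1572      11.01
  solve Keq expr → x = -0.004593; check Q = 2835
Then remove 1.349 M of J.
Step 3:
                   A          J
  Initial     0.1572      9.665
  Change   -0.006688   0.002229
  Equil       0.1505      9.667
  solve Keq expr → x = 0.002229; check Q = 2835

x = 0.002229 M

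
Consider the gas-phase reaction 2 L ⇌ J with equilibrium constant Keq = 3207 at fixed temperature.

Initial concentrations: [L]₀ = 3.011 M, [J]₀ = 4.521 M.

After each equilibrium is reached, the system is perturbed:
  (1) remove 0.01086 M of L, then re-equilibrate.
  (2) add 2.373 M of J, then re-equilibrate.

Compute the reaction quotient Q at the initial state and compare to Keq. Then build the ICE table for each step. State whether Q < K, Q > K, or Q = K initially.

Q₀ = 0.4987 vs Keq = 3207 ⇒ Q<K, forward
Step 1:
                    L           J
  Initial       3.011       4.521
  Change       -2.968       1.484
  Equil       0.04327       6.005
  solve Keq expr → x = 1.484; check Q = 3207
Then remove 0.01086 M of L.
Step 2:
                    L           J
  Initial     0.03241       6.005
  Change      0.01084    -0.00542
  Equil       0.04325       5.999
  solve Keq expr → x = -0.00542; check Q = 3207
Then add 2.373 M of J.
Step 3:
                    L           J
  Initial     0.04325       8.372
  Change     0.007831   -0.003915
  Equil       0.05108       8.369
  solve Keq expr → x = -0.003915; check Q = 3207

Q₀ = 0.4987; Q < K (proceeds forward)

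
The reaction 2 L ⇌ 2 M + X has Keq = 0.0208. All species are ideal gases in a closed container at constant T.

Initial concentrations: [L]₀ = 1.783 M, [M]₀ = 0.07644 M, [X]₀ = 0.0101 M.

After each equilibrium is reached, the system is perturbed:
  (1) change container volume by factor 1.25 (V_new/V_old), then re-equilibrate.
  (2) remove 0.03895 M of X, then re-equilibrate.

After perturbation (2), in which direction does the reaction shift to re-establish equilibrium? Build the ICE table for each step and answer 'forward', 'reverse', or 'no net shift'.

Q₀ = 1.8564e-05 vs Keq = 0.0208 ⇒ Q<K, forward
Step 1:
                   L          M          X
  init         1.783    0.07644     0.0101
  Δ          -0.3778     0.3778     0.1889
  eq           1.405     0.4543      0.199
  solve Keq expr → x = 0.1889; check Q = 0.0208
Then change container volume by factor 1.25 (V_new/V_old).
Step 2:
                   L          M          X
  init         1.124     0.3634     0.1592
  Δ         -0.02193    0.02193    0.01096
  eq           1.102     0.3853     0.1702
  solve Keq expr → x = 0.01096; check Q = 0.0208
Then remove 0.03895 M of X.
Step 3:
                   L          M          X
  init         1.102     0.3853     0.1312
  Δ         -0.02474    0.02474    0.01237
  eq           1.077     0.4101     0.1436
  solve Keq expr → x = 0.01237; check Q = 0.0208

Direction: forward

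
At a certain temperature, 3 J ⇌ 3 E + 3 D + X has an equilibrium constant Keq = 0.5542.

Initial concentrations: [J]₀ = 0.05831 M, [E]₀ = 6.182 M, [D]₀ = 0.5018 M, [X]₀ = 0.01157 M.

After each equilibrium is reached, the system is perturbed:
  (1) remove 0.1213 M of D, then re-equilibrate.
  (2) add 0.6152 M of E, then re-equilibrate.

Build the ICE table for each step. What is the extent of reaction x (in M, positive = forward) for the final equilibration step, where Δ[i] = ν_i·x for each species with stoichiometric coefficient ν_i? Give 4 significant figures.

x = -1.1441e-05 M

Q₀ = 1742 vs Keq = 0.5542 ⇒ Q>K, reverse
Step 1:
                    J           E           D           X
  Initial     0.05831       6.182      0.5018     0.01157
  Change      0.03465    -0.03465    -0.03465    -0.01155
  Equil       0.09296       6.147      0.4671  1.8801e-05
  solve Keq expr → x = -0.01155; check Q = 0.5542
Then remove 0.1213 M of D.
Step 2:
                    J           E           D           X
  Initial     0.09296       6.147      0.3458  1.8801e-05
  Change  -8.2124e-05  8.2124e-05  8.2124e-05  2.7375e-05
  Equil       0.09288       6.147      0.3459  4.6176e-05
  solve Keq expr → x = 2.7375e-05; check Q = 0.5542
Then add 0.6152 M of E.
Step 3:
                    J           E           D           X
  Initial     0.09288       6.763      0.3459  4.6176e-05
  Change   3.4323e-05 -3.4323e-05 -3.4323e-05 -1.1441e-05
  Equil       0.09292       6.763      0.3459  3.4735e-05
  solve Keq expr → x = -1.1441e-05; check Q = 0.5542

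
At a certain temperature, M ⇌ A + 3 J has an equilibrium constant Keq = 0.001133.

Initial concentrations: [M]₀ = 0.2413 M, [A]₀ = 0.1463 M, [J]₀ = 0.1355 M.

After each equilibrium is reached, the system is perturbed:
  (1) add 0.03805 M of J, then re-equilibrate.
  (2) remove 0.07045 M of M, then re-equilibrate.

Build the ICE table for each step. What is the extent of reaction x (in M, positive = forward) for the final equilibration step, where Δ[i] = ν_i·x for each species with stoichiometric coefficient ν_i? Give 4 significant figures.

x = -0.00377 M

Q₀ = 0.001508 vs Keq = 0.001133 ⇒ Q>K, reverse
Step 1:
                    M           A           J
  Initial      0.2413      0.1463      0.1355
  Change     0.003567   -0.003567     -0.0107
  Equil        0.2449      0.1427      0.1248
  solve Keq expr → x = -0.003567; check Q = 0.001133
Then add 0.03805 M of J.
Step 2:
                    M           A           J
  Initial      0.2449      0.1427      0.1628
  Change      0.01094    -0.01094    -0.03281
  Equil        0.2558      0.1318        0.13
  solve Keq expr → x = -0.01094; check Q = 0.001133
Then remove 0.07045 M of M.
Step 3:
                    M           A           J
  Initial      0.1854      0.1318        0.13
  Change      0.00377    -0.00377    -0.01131
  Equil        0.1891       0.128      0.1187
  solve Keq expr → x = -0.00377; check Q = 0.001133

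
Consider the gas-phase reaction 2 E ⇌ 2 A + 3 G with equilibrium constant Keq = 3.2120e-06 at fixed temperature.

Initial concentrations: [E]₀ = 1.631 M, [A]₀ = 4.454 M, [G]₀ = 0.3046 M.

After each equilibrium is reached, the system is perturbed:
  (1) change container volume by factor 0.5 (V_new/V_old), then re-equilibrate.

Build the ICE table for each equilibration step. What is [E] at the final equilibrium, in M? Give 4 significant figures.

[E]_eq = 3.663 M

Q₀ = 0.2108 vs Keq = 3.2120e-06 ⇒ Q>K, reverse
Step 1:
                  E         A         G
  Initial     1.631     4.454    0.3046
  Change     0.1975   -0.1975   -0.2962
  Equil       1.828     4.257    0.0084
  solve Keq expr → x = -0.09873; check Q = 3.2120e-06
Then change container volume by factor 0.5 (V_new/V_old).
Step 2:
                  E         A         G
  Initial     3.657     8.513    0.0168
  Change   0.005592 -0.005592 -0.008388
  Equil       3.663     8.507  0.008412
  solve Keq expr → x = -0.002796; check Q = 3.2120e-06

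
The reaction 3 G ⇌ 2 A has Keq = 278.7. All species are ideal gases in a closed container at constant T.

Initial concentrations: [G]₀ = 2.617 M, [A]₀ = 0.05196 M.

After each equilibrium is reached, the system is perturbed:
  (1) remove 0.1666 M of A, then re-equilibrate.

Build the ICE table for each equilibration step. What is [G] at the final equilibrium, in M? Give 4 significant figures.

Q₀ = 1.5064e-04 vs Keq = 278.7 ⇒ Q<K, forward
Step 1:
                    G           A
  I             2.617     0.05196
  C            -2.403       1.602
  E            0.2141       1.654
  solve Keq expr → x = 0.801; check Q = 278.7
Then remove 0.1666 M of A.
Step 2:
                    G           A
  I            0.2141       1.487
  C          -0.01381    0.009206
  E            0.2003       1.496
  solve Keq expr → x = 0.004603; check Q = 278.7

[G]_eq = 0.2003 M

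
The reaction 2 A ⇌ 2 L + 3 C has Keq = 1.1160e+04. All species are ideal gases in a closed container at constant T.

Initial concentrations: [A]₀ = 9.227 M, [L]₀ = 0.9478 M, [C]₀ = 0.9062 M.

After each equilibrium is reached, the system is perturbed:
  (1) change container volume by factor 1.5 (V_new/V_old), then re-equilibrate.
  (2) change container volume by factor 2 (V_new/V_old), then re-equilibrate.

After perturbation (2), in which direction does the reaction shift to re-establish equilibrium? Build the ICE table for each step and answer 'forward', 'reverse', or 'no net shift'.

Q₀ = 0.007852 vs Keq = 1.1160e+04 ⇒ Q<K, forward
Step 1:
                  A         L         C
  init        9.227    0.9478    0.9062
  Δ          -6.648     6.648     9.971
  eq          2.579     7.595     10.88
  solve Keq expr → x = 3.324; check Q = 1.1160e+04
Then change container volume by factor 1.5 (V_new/V_old).
Step 2:
                  A         L         C
  init         1.72     5.064     7.252
  Δ         -0.5178    0.5178    0.7766
  eq          1.202     5.581     8.028
  solve Keq expr → x = 0.2589; check Q = 1.1160e+04
Then change container volume by factor 2 (V_new/V_old).
Step 3:
                  A         L         C
  init       0.6009     2.791     4.014
  Δ         -0.3203    0.3203    0.4805
  eq         0.2806     3.111     4.495
  solve Keq expr → x = 0.1602; check Q = 1.1160e+04

Direction: forward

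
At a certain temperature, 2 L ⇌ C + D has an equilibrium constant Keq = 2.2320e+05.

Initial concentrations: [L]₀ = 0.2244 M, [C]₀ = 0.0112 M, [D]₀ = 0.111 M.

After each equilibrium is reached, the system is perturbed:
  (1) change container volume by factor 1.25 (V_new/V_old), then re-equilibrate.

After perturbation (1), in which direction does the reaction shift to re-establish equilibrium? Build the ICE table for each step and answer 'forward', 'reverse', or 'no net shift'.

Q₀ = 0.02469 vs Keq = 2.2320e+05 ⇒ Q<K, forward
Step 1:
                  L         C         D
  I          0.2244    0.0112     0.111
  C          -0.224     0.112     0.112
  E       3.5090e-04    0.1232     0.223
  solve Keq expr → x = 0.112; check Q = 2.2320e+05
Then change container volume by factor 1.25 (V_new/V_old).
Step 2:
                  L         C         D
  I       2.8072e-04   0.09858    0.1784
  C               0         0         0
  E       2.8072e-04   0.09858    0.1784
  solve Keq expr → x = 0; check Q = 2.2320e+05

Direction: no net shift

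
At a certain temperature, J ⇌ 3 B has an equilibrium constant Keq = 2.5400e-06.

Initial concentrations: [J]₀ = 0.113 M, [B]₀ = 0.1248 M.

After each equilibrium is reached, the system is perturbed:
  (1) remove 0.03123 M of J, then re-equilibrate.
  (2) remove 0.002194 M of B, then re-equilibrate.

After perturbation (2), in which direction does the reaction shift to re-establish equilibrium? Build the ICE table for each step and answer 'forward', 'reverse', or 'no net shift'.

Q₀ = 0.0172 vs Keq = 2.5400e-06 ⇒ Q>K, reverse
Step 1:
                   J          B
  init         0.113     0.1248
  Δ          0.03917    -0.1175
  eq          0.1522   0.007284
  solve Keq expr → x = -0.03917; check Q = 2.5400e-06
Then remove 0.03123 M of J.
Step 2:
                   J          B
  init        0.1209   0.007284
  Δ       1.7787e-04 -5.3361e-04
  eq          0.1211   0.006751
  solve Keq expr → x = -1.7787e-04; check Q = 2.5400e-06
Then remove 0.002194 M of B.
Step 3:
                   J          B
  init        0.1211   0.004557
  Δ       -7.2682e-04    0.00218
  eq          0.1204   0.006737
  solve Keq expr → x = 7.2682e-04; check Q = 2.5400e-06

Direction: forward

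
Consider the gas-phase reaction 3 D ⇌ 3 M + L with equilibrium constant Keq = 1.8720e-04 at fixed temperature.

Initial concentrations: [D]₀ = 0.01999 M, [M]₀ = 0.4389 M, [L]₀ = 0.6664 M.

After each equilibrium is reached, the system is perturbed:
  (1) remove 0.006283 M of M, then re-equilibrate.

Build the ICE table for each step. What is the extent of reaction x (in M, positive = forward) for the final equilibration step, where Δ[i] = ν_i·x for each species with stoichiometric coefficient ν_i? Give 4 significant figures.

x = 0.001945 M

Q₀ = 7053 vs Keq = 1.8720e-04 ⇒ Q>K, reverse
Step 1:
                  D         M         L
  I         0.01999    0.4389    0.6664
  C          0.4086   -0.4086   -0.1362
  E          0.4286   0.03029    0.5302
  solve Keq expr → x = -0.1362; check Q = 1.8720e-04
Then remove 0.006283 M of M.
Step 2:
                  D         M         L
  I          0.4286   0.02401    0.5302
  C       -0.005834  0.005834  0.001945
  E          0.4228   0.02984    0.5321
  solve Keq expr → x = 0.001945; check Q = 1.8720e-04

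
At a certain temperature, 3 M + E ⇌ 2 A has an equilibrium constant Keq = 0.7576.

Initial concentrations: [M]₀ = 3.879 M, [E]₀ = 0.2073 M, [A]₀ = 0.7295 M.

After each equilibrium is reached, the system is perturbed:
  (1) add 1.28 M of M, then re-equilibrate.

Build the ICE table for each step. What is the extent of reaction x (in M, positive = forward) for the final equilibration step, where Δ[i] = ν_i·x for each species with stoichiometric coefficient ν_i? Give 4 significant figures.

x = 0.02219 M

Q₀ = 0.04398 vs Keq = 0.7576 ⇒ Q<K, forward
Step 1:
                   M          E          A
  Initial      3.879     0.2073     0.7295
  Change     -0.5048    -0.1683     0.3365
  Equil        3.374    0.03904      1.066
  solve Keq expr → x = 0.1683; check Q = 0.7576
Then add 1.28 M of M.
Step 2:
                   M          E          A
  Initial      4.654    0.03904      1.066
  Change    -0.06657   -0.02219    0.04438
  Equil        4.588    0.01686       1.11
  solve Keq expr → x = 0.02219; check Q = 0.7576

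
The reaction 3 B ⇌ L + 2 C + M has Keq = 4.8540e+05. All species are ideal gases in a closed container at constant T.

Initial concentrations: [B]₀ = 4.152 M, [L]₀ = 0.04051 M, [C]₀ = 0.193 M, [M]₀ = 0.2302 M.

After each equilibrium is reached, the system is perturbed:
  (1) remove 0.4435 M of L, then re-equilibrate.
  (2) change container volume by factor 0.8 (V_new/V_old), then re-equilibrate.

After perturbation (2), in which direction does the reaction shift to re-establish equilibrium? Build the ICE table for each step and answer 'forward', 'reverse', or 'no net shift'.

Direction: reverse

Q₀ = 4.8530e-06 vs Keq = 4.8540e+05 ⇒ Q<K, forward
Step 1:
                    B           L           C           M
  init          4.152     0.04051       0.193      0.2302
  Δ            -4.118       1.373       2.745       1.373
  eq          0.03428       1.413       2.938       1.603
  solve Keq expr → x = 1.373; check Q = 4.8540e+05
Then remove 0.4435 M of L.
Step 2:
                    B           L           C           M
  init        0.03428      0.9696       2.938       1.603
  Δ         -0.004004    0.001335    0.002669    0.001335
  eq          0.03028      0.9709       2.941       1.604
  solve Keq expr → x = 0.001335; check Q = 4.8540e+05
Then change container volume by factor 0.8 (V_new/V_old).
Step 3:
                    B           L           C           M
  init        0.03784       1.214       3.676       2.005
  Δ          0.002891 -9.6354e-04   -0.001927 -9.6354e-04
  eq          0.04073       1.213       3.674       2.004
  solve Keq expr → x = -9.6354e-04; check Q = 4.8540e+05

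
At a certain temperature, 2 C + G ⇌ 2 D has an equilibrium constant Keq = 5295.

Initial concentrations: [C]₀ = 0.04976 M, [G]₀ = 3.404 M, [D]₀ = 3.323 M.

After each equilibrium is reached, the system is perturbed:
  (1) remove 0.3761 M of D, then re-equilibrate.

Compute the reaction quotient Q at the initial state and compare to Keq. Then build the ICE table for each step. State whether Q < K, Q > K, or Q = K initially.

Q₀ = 1310; Q < K (proceeds forward)

Q₀ = 1310 vs Keq = 5295 ⇒ Q<K, forward
Step 1:
                    C           G           D
  init        0.04976       3.404       3.323
  Δ          -0.02478    -0.01239     0.02478
  eq          0.02498       3.392       3.348
  solve Keq expr → x = 0.01239; check Q = 5295
Then remove 0.3761 M of D.
Step 2:
                    C           G           D
  init        0.02498       3.392       2.972
  Δ         -0.002781   -0.001391    0.002781
  eq           0.0222        3.39       2.974
  solve Keq expr → x = 0.001391; check Q = 5295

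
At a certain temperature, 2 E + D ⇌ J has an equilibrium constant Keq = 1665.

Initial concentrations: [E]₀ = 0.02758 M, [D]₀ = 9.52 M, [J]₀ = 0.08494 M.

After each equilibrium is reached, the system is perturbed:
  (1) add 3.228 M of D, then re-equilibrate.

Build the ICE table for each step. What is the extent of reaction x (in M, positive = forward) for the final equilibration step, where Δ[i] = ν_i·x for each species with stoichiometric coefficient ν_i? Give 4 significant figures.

Q₀ = 11.73 vs Keq = 1665 ⇒ Q<K, forward
Step 1:
                    E           D           J
  Initial     0.02758        9.52     0.08494
  Change      -0.0251    -0.01255     0.01255
  Equil      0.002482       9.507     0.09749
  solve Keq expr → x = 0.01255; check Q = 1665
Then add 3.228 M of D.
Step 2:
                    E           D           J
  Initial    0.002482       12.74     0.09749
  Change  -3.3559e-04 -1.6779e-04  1.6779e-04
  Equil      0.002146       12.74     0.09766
  solve Keq expr → x = 1.6779e-04; check Q = 1665

x = 1.6779e-04 M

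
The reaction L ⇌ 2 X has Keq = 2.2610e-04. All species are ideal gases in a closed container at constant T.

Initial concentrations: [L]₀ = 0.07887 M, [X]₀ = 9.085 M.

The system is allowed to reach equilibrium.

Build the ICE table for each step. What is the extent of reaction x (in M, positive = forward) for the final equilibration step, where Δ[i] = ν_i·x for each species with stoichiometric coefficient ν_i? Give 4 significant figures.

x = -4.526 M

Q₀ = 1046 vs Keq = 2.2610e-04 ⇒ Q>K, reverse
Step 1:
                   L          X
  init       0.07887      9.085
  Δ            4.526     -9.053
  eq           4.605    0.03227
  solve Keq expr → x = -4.526; check Q = 2.2610e-04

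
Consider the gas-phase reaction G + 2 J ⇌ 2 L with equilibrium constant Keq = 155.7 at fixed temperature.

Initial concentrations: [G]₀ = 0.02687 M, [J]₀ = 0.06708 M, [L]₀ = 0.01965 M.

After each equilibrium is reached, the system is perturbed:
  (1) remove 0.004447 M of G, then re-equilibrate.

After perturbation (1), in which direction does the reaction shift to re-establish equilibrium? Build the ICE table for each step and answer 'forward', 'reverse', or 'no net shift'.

Direction: reverse

Q₀ = 3.194 vs Keq = 155.7 ⇒ Q<K, forward
Step 1:
                   G          J          L
  Initial    0.02687    0.06708    0.01965
  Change    -0.01511   -0.03022    0.03022
  Equil      0.01176    0.03686    0.04987
  solve Keq expr → x = 0.01511; check Q = 155.7
Then remove 0.004447 M of G.
Step 2:
                   G          J          L
  Initial   0.007312    0.03686    0.04987
  Change    0.001527   0.003053  -0.003053
  Equil     0.008838    0.03991    0.04682
  solve Keq expr → x = -0.001527; check Q = 155.7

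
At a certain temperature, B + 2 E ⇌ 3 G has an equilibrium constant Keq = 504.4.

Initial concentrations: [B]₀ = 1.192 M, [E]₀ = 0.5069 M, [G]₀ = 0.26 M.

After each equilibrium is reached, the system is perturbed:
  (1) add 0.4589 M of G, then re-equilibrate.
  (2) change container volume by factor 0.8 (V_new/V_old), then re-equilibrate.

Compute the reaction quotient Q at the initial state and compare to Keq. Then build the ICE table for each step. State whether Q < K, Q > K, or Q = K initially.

Q₀ = 0.05739; Q < K (proceeds forward)

Q₀ = 0.05739 vs Keq = 504.4 ⇒ Q<K, forward
Step 1:
                    B           E           G
  init          1.192      0.5069        0.26
  Δ           -0.2322     -0.4644      0.6966
  eq           0.9598     0.04252      0.9566
  solve Keq expr → x = 0.2322; check Q = 504.4
Then add 0.4589 M of G.
Step 2:
                    B           E           G
  init         0.9598     0.04252       1.415
  Δ           0.01493     0.02985    -0.04478
  eq           0.9747     0.07237       1.371
  solve Keq expr → x = -0.01493; check Q = 504.4
Then change container volume by factor 0.8 (V_new/V_old).
Step 3:
                    B           E           G
  init          1.218     0.09047       1.713
  Δ                 0           0           0
  eq            1.218     0.09047       1.713
  solve Keq expr → x = 0; check Q = 504.4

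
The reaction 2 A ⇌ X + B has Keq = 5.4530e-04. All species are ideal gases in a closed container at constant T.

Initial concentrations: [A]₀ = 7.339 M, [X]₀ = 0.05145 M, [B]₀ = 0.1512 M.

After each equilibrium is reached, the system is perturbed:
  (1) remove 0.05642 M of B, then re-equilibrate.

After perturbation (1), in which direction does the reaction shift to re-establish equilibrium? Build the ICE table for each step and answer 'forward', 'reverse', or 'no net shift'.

Q₀ = 1.4443e-04 vs Keq = 5.4530e-04 ⇒ Q<K, forward
Step 1:
                   A          X          B
  I            7.339    0.05145     0.1512
  C          -0.1477    0.07385    0.07385
  E            7.191     0.1253     0.2251
  solve Keq expr → x = 0.07385; check Q = 5.4530e-04
Then remove 0.05642 M of B.
Step 2:
                   A          X          B
  I            7.191     0.1253     0.1686
  C         -0.04272    0.02136    0.02136
  E            7.149     0.1467       0.19
  solve Keq expr → x = 0.02136; check Q = 5.4530e-04

Direction: forward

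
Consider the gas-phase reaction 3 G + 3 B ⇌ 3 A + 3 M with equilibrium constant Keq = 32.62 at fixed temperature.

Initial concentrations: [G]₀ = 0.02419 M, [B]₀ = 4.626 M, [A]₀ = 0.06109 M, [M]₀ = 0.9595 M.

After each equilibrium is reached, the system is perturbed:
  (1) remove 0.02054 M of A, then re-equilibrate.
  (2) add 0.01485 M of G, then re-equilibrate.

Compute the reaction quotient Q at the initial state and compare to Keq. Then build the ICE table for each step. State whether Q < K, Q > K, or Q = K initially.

Q₀ = 0.1437; Q < K (proceeds forward)

Q₀ = 0.1437 vs Keq = 32.62 ⇒ Q<K, forward
Step 1:
                   G          B          A          M
  init       0.02419      4.626    0.06109     0.9595
  Δ         -0.01888   -0.01888    0.01888    0.01888
  eq        0.005315      4.607    0.07997     0.9784
  solve Keq expr → x = 0.006292; check Q = 32.62
Then remove 0.02054 M of A.
Step 2:
                   G          B          A          M
  init      0.005315      4.607    0.05943     0.9784
  Δ        -0.001274  -0.001274   0.001274   0.001274
  eq        0.004041      4.606     0.0607     0.9796
  solve Keq expr → x = 4.2470e-04; check Q = 32.62
Then add 0.01485 M of G.
Step 3:
                   G          B          A          M
  init       0.01889      4.606     0.0607     0.9796
  Δ         -0.01384   -0.01384    0.01384    0.01384
  eq        0.005047      4.592    0.07454     0.9935
  solve Keq expr → x = 0.004614; check Q = 32.62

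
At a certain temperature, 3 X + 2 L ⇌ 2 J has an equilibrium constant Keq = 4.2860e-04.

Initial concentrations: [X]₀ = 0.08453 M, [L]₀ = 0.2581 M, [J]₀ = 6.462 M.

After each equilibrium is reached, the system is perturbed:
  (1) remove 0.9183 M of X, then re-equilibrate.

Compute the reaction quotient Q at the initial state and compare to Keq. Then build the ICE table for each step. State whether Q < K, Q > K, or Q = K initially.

Q₀ = 1.0378e+06; Q > K (proceeds reverse)

Q₀ = 1.0378e+06 vs Keq = 4.2860e-04 ⇒ Q>K, reverse
Step 1:
                  X         L         J
  init      0.08453    0.2581     6.462
  Δ           6.904     4.603    -4.603
  eq          6.989     4.861     1.859
  solve Keq expr → x = -2.301; check Q = 4.2860e-04
Then remove 0.9183 M of X.
Step 2:
                  X         L         J
  init         6.07     4.861     1.859
  Δ          0.2802    0.1868   -0.1868
  eq          6.351     5.048     1.672
  solve Keq expr → x = -0.09341; check Q = 4.2860e-04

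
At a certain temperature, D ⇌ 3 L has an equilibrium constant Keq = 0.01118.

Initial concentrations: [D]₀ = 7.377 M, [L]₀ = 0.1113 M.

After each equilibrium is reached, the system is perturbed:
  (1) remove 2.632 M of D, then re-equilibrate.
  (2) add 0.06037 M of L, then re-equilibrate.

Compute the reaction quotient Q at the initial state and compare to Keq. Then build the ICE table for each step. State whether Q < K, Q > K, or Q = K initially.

Q₀ = 1.8690e-04; Q < K (proceeds forward)

Q₀ = 1.8690e-04 vs Keq = 0.01118 ⇒ Q<K, forward
Step 1:
                    D           L
  Initial       7.377      0.1113
  Change      -0.1073      0.3219
  Equil          7.27      0.4332
  solve Keq expr → x = 0.1073; check Q = 0.01118
Then remove 2.632 M of D.
Step 2:
                    D           L
  Initial       4.638      0.4332
  Change      0.01991    -0.05974
  Equil         4.658      0.3734
  solve Keq expr → x = -0.01991; check Q = 0.01118
Then add 0.06037 M of L.
Step 3:
                    D           L
  Initial       4.658      0.4338
  Change      0.01995    -0.05984
  Equil         4.678       0.374
  solve Keq expr → x = -0.01995; check Q = 0.01118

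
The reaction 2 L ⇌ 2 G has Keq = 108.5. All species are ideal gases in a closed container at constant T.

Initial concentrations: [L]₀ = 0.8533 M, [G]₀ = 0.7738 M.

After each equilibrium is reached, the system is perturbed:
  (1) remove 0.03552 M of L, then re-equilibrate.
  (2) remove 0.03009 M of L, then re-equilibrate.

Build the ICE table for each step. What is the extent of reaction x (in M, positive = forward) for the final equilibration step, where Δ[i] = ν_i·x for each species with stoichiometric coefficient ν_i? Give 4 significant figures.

x = -0.01373 M

Q₀ = 0.8223 vs Keq = 108.5 ⇒ Q<K, forward
Step 1:
                  L         G
  I          0.8533    0.7738
  C         -0.7108    0.7108
  E          0.1425     1.485
  solve Keq expr → x = 0.3554; check Q = 108.5
Then remove 0.03552 M of L.
Step 2:
                  L         G
  I           0.107     1.485
  C         0.03241  -0.03241
  E          0.1394     1.452
  solve Keq expr → x = -0.0162; check Q = 108.5
Then remove 0.03009 M of L.
Step 3:
                  L         G
  I          0.1093     1.452
  C         0.02745  -0.02745
  E          0.1368     1.425
  solve Keq expr → x = -0.01373; check Q = 108.5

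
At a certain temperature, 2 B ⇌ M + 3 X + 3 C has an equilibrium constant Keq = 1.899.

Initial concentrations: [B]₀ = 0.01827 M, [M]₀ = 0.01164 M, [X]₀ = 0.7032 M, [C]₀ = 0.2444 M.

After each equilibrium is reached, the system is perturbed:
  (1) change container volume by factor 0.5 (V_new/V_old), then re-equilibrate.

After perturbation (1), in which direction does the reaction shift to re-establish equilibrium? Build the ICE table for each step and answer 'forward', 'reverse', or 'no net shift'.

Direction: reverse

Q₀ = 0.177 vs Keq = 1.899 ⇒ Q<K, forward
Step 1:
                    B           M           X           C
  I           0.01827     0.01164      0.7032      0.2444
  C          -0.01062    0.005309     0.01593     0.01593
  E          0.007652     0.01695      0.7191      0.2603
  solve Keq expr → x = 0.005309; check Q = 1.899
Then change container volume by factor 0.5 (V_new/V_old).
Step 2:
                    B           M           X           C
  I            0.0153      0.0339       1.438      0.5207
  C           0.03415    -0.01707    -0.05122    -0.05122
  E           0.04945     0.01682       1.387      0.4694
  solve Keq expr → x = -0.01707; check Q = 1.899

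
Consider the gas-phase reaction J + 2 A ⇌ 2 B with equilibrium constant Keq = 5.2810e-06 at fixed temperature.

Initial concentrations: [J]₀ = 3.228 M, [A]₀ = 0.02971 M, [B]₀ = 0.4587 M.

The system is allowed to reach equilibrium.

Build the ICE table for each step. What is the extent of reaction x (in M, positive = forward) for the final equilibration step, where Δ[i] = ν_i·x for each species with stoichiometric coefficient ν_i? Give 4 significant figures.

Q₀ = 73.84 vs Keq = 5.2810e-06 ⇒ Q>K, reverse
Step 1:
                  J         A         B
  I           3.228   0.02971    0.4587
  C          0.2283    0.4566   -0.4566
  E           3.456    0.4863  0.002078
  solve Keq expr → x = -0.2283; check Q = 5.2810e-06

x = -0.2283 M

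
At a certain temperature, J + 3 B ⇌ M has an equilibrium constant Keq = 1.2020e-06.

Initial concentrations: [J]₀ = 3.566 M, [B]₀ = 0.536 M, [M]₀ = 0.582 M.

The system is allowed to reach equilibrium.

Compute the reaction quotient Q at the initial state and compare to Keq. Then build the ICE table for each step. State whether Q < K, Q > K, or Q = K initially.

Q₀ = 1.06; Q > K (proceeds reverse)

Q₀ = 1.06 vs Keq = 1.2020e-06 ⇒ Q>K, reverse
Step 1:
                   J          B          M
  Initial      3.566      0.536      0.582
  Change      0.5819      1.746    -0.5819
  Equil        4.148      2.282 5.9236e-05
  solve Keq expr → x = -0.5819; check Q = 1.2020e-06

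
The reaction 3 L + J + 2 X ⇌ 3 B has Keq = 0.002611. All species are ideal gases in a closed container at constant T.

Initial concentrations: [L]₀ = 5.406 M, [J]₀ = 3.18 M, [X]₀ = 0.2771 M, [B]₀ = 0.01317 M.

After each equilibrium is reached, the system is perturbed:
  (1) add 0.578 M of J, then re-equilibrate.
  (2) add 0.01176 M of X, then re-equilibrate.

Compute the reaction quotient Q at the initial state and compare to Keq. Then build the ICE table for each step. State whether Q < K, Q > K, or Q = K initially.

Q₀ = 5.9215e-08; Q < K (proceeds forward)

Q₀ = 5.9215e-08 vs Keq = 0.002611 ⇒ Q<K, forward
Step 1:
                  L         J         X         B
  init        5.406      3.18    0.2771   0.01317
  Δ         -0.2375  -0.07918   -0.1584    0.2375
  eq          5.168     3.101    0.1187    0.2507
  solve Keq expr → x = 0.07918; check Q = 0.002611
Then add 0.578 M of J.
Step 2:
                  L         J         X         B
  init        5.168     3.679    0.1187    0.2507
  Δ       -0.007143 -0.002381 -0.004762  0.007143
  eq          5.161     3.676     0.114    0.2579
  solve Keq expr → x = 0.002381; check Q = 0.002611
Then add 0.01176 M of X.
Step 3:
                  L         J         X         B
  init        5.161     3.676    0.1257    0.2579
  Δ        -0.00855  -0.00285   -0.0057   0.00855
  eq          5.153     3.674      0.12    0.2664
  solve Keq expr → x = 0.00285; check Q = 0.002611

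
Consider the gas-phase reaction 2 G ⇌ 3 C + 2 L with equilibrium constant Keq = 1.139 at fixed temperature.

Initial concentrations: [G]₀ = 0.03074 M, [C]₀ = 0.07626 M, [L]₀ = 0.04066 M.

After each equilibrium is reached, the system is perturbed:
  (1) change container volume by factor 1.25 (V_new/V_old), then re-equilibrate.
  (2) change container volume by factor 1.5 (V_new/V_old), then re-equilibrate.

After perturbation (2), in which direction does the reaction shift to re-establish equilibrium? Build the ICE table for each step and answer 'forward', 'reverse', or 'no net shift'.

Q₀ = 7.7592e-04 vs Keq = 1.139 ⇒ Q<K, forward
Step 1:
                    G           C           L
  init        0.03074     0.07626     0.04066
  Δ          -0.02811     0.04217     0.02811
  eq         0.002626      0.1184     0.06877
  solve Keq expr → x = 0.01406; check Q = 1.139
Then change container volume by factor 1.25 (V_new/V_old).
Step 2:
                    G           C           L
  init       0.002101     0.09474     0.05502
  Δ       -5.6200e-04  8.4300e-04  5.6200e-04
  eq         0.001539     0.09559     0.05558
  solve Keq expr → x = 2.8100e-04; check Q = 1.139
Then change container volume by factor 1.5 (V_new/V_old).
Step 3:
                    G           C           L
  init       0.001026     0.06372     0.03705
  Δ       -4.5170e-04  6.7754e-04  4.5170e-04
  eq       5.7437e-04      0.0644     0.03751
  solve Keq expr → x = 2.2585e-04; check Q = 1.139

Direction: forward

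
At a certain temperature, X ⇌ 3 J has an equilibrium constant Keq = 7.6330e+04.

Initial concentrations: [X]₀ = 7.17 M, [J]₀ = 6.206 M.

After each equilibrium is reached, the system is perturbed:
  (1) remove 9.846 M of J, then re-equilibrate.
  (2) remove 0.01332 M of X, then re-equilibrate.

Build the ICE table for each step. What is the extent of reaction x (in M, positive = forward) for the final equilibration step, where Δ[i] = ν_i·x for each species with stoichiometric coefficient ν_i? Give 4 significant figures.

x = -0.01285 M

Q₀ = 33.34 vs Keq = 7.6330e+04 ⇒ Q<K, forward
Step 1:
                   X          J
  I             7.17      6.206
  C           -6.914      20.74
  E           0.2564      26.95
  solve Keq expr → x = 6.914; check Q = 7.6330e+04
Then remove 9.846 M of J.
Step 2:
                   X          J
  I           0.2564       17.1
  C          -0.1843     0.5528
  E          0.07208      17.65
  solve Keq expr → x = 0.1843; check Q = 7.6330e+04
Then remove 0.01332 M of X.
Step 3:
                   X          J
  I          0.05876      17.65
  C          0.01285   -0.03855
  E          0.07161      17.62
  solve Keq expr → x = -0.01285; check Q = 7.6330e+04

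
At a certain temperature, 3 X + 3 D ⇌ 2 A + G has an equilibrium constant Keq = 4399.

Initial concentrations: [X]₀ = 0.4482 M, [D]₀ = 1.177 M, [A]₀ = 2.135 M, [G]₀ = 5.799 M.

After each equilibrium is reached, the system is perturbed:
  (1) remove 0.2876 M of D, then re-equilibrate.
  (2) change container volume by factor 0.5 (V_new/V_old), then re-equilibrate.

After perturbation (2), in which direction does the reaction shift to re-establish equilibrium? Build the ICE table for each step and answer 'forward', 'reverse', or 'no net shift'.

Direction: forward

Q₀ = 180.1 vs Keq = 4399 ⇒ Q<K, forward
Step 1:
                   X          D          A          G
  init        0.4482      1.177      2.135      5.799
  Δ          -0.2429    -0.2429     0.1619    0.08097
  eq          0.2053     0.9341      2.297       5.88
  solve Keq expr → x = 0.08097; check Q = 4399
Then remove 0.2876 M of D.
Step 2:
                   X          D          A          G
  init        0.2053     0.6465      2.297       5.88
  Δ          0.06186    0.06186   -0.04124   -0.02062
  eq          0.2672     0.7084      2.256      5.859
  solve Keq expr → x = -0.02062; check Q = 4399
Then change container volume by factor 0.5 (V_new/V_old).
Step 3:
                   X          D          A          G
  init        0.5343      1.417      4.511      11.72
  Δ          -0.2127    -0.2127     0.1418    0.07092
  eq          0.3216      1.204      4.653      11.79
  solve Keq expr → x = 0.07092; check Q = 4399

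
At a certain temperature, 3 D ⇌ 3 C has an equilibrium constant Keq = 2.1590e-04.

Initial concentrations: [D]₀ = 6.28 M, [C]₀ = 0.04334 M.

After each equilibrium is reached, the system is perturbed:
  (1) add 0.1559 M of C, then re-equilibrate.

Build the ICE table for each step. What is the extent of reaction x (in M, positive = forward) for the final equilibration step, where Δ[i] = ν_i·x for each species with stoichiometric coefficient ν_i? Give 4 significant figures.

Q₀ = 3.2869e-07 vs Keq = 2.1590e-04 ⇒ Q<K, forward
Step 1:
                  D         C
  init         6.28   0.04334
  Δ         -0.3145    0.3145
  eq          5.965    0.3579
  solve Keq expr → x = 0.1048; check Q = 2.1590e-04
Then add 0.1559 M of C.
Step 2:
                  D         C
  init        5.965    0.5138
  Δ          0.1471   -0.1471
  eq          6.113    0.3667
  solve Keq expr → x = -0.04903; check Q = 2.1590e-04

x = -0.04903 M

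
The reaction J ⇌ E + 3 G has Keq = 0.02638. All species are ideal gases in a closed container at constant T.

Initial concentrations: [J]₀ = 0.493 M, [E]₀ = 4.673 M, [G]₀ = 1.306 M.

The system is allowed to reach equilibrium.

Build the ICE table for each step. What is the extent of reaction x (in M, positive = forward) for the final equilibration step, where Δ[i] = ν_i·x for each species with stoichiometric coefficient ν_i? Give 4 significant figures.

Q₀ = 21.11 vs Keq = 0.02638 ⇒ Q>K, reverse
Step 1:
                  J         E         G
  I           0.493     4.673     1.306
  C          0.3771   -0.3771    -1.131
  E          0.8701     4.296    0.1748
  solve Keq expr → x = -0.3771; check Q = 0.02638

x = -0.3771 M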